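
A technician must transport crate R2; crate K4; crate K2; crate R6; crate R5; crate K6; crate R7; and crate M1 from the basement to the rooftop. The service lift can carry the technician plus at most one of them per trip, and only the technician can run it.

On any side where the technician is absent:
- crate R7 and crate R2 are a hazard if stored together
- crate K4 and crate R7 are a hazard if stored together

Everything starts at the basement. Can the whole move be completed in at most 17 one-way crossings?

Yes

Yes — this plan uses 17 crossings (≤ 17):
1. Technician goes to the rooftop with crate R7.
2. Technician goes back to the basement alone.
3. Technician goes to the rooftop with crate R2.
4. Technician goes back to the basement with crate R7.
5. Technician goes to the rooftop with crate K4.
6. Technician goes back to the basement alone.
7. Technician goes to the rooftop with crate K2.
8. Technician goes back to the basement alone.
9. Technician goes to the rooftop with crate R6.
10. Technician goes back to the basement alone.
11. Technician goes to the rooftop with crate R5.
12. Technician goes back to the basement alone.
13. Technician goes to the rooftop with crate K6.
14. Technician goes back to the basement alone.
15. Technician goes to the rooftop with crate M1.
16. Technician goes back to the basement alone.
17. Technician goes to the rooftop with crate R7.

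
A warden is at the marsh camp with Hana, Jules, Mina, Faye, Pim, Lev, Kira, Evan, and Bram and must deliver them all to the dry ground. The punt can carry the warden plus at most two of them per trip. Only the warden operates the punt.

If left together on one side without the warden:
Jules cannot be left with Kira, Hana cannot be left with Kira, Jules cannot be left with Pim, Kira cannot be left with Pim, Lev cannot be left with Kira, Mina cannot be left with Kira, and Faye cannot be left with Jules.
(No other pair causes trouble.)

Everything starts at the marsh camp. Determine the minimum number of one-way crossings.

Counting alone: the warden can take at most 2 across per trip to the dry ground, so moving all 9 needs at least 5 loaded trips out, with a return between consecutive ones — at least 9 crossings.
The safety rule pushes this higher. Following every safe sequence of crossings, the most of the 9 that can be at the dry ground as the punt arrives there on crossings 9, 11, 13 is 6, 7, 8 respectively — never all 9.
So no plan with fewer than 15 crossings exists, and this one achieves 15:
1. Warden goes to the dry ground with Jules and Kira.
2. Warden goes back to the marsh camp with Jules.
3. Warden goes to the dry ground with Hana and Jules.
4. Warden goes back to the marsh camp with Kira.
5. Warden goes to the dry ground with Kira and Mina.
6. Warden goes back to the marsh camp with Kira.
7. Warden goes to the dry ground with Lev and Pim.
8. Warden goes back to the marsh camp with Jules.
9. Warden goes to the dry ground with Faye and Jules.
10. Warden goes back to the marsh camp with Jules.
11. Warden goes to the dry ground with Evan and Jules.
12. Warden goes back to the marsh camp with Jules.
13. Warden goes to the dry ground with Bram and Jules.
14. Warden goes back to the marsh camp with Jules.
15. Warden goes to the dry ground with Jules and Kira.

15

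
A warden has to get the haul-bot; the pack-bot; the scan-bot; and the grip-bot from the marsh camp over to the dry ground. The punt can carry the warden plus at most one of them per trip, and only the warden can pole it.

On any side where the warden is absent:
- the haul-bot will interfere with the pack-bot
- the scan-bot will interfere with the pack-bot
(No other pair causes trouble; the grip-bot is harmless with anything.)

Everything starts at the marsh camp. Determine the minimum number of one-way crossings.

9

Counting alone: the warden can take at most 1 across per trip to the dry ground, so moving all 4 needs at least 4 loaded trips out, with a return between consecutive ones — at least 7 crossings.
The safety rule pushes this higher. Following every safe sequence of crossings, the most of the 4 that can be at the dry ground as the punt arrives there on crossing 7 is 3 — never all 4.
So no plan with fewer than 9 crossings exists, and this one achieves 9:
1. Warden goes to the dry ground with the pack-bot.
2. Warden goes back to the marsh camp alone.
3. Warden goes to the dry ground with the haul-bot.
4. Warden goes back to the marsh camp with the pack-bot.
5. Warden goes to the dry ground with the scan-bot.
6. Warden goes back to the marsh camp alone.
7. Warden goes to the dry ground with the grip-bot.
8. Warden goes back to the marsh camp alone.
9. Warden goes to the dry ground with the pack-bot.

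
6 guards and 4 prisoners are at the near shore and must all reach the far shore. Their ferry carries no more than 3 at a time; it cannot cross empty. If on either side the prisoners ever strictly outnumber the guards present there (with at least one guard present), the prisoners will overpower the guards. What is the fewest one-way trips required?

Counting alone: each trip to the far shore takes at most 3 across and each return brings at least 1 back, so after t trips out (and t−1 returns) at most 3t − (t−1) of the 10 are across; that first reaches 10 at t = 5, so at least 9 crossings are needed.
The plan below uses exactly 9 crossings, so it is optimal:
1. 2 prisoners → the far shore.  (the near shore: 6G 2P; the far shore: 0G 2P)
2. 1 prisoner ← the near shore.  (the near shore: 6G 3P; the far shore: 0G 1P)
3. 3 prisoners → the far shore.  (the near shore: 6G 0P; the far shore: 0G 4P)
4. 1 prisoner ← the near shore.  (the near shore: 6G 1P; the far shore: 0G 3P)
5. 3 guards → the far shore.  (the near shore: 3G 1P; the far shore: 3G 3P)
6. 1 prisoner ← the near shore.  (the near shore: 3G 2P; the far shore: 3G 2P)
7. 1 guard and 2 prisoners → the far shore.  (the near shore: 2G 0P; the far shore: 4G 4P)
8. 1 prisoner ← the near shore.  (the near shore: 2G 1P; the far shore: 4G 3P)
9. 2 guards and 1 prisoner → the far shore.  (the near shore: 0G 0P; the far shore: 6G 4P)

9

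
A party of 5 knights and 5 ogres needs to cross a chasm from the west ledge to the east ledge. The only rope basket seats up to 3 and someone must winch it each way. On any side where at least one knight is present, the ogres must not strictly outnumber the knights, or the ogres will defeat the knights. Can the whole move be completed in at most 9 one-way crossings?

Counting alone: each trip to the east ledge takes at most 3 across and each return brings at least 1 back, so after t trips out (and t−1 returns) at most 3t − (t−1) of the 10 are across; that first reaches 10 at t = 5, so at least 9 crossings are needed.
The safety rule pushes this higher. Following every safe sequence of crossings, the most of the 10 that can be at the east ledge as the rope basket arrives there on crossing 9 is 9 — never all 10.
So the move cannot be finished within 9 crossings. (The shortest complete plan takes 11:)
1. 2 ogres → the east ledge.  (the west ledge: 5K 3O; the east ledge: 0K 2O)
2. 1 ogre ← the west ledge.  (the west ledge: 5K 4O; the east ledge: 0K 1O)
3. 3 ogres → the east ledge.  (the west ledge: 5K 1O; the east ledge: 0K 4O)
4. 1 ogre ← the west ledge.  (the west ledge: 5K 2O; the east ledge: 0K 3O)
5. 3 knights → the east ledge.  (the west ledge: 2K 2O; the east ledge: 3K 3O)
6. 1 knight and 1 ogre ← the west ledge.  (the west ledge: 3K 3O; the east ledge: 2K 2O)
7. 3 knights → the east ledge.  (the west ledge: 0K 3O; the east ledge: 5K 2O)
8. 1 ogre ← the west ledge.  (the west ledge: 0K 4O; the east ledge: 5K 1O)
9. 2 ogres → the east ledge.  (the west ledge: 0K 2O; the east ledge: 5K 3O)
10. 1 ogre ← the west ledge.  (the west ledge: 0K 3O; the east ledge: 5K 2O)
11. 3 ogres → the east ledge.  (the west ledge: 0K 0O; the east ledge: 5K 5O)

No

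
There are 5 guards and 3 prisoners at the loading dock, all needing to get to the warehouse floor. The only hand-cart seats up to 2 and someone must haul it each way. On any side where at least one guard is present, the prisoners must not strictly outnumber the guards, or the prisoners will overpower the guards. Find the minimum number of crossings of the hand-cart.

Counting alone: each trip to the warehouse floor takes at most 2 across and each return brings at least 1 back, so after t trips out (and t−1 returns) at most 2t − (t−1) of the 8 are across; that first reaches 8 at t = 7, so at least 13 crossings are needed.
The plan below uses exactly 13 crossings, so it is optimal:
1. 2 prisoners → the warehouse floor.  (the loading dock: 5G 1P; the warehouse floor: 0G 2P)
2. 1 prisoner ← the loading dock.  (the loading dock: 5G 2P; the warehouse floor: 0G 1P)
3. 2 prisoners → the warehouse floor.  (the loading dock: 5G 0P; the warehouse floor: 0G 3P)
4. 1 prisoner ← the loading dock.  (the loading dock: 5G 1P; the warehouse floor: 0G 2P)
5. 2 guards → the warehouse floor.  (the loading dock: 3G 1P; the warehouse floor: 2G 2P)
6. 1 prisoner ← the loading dock.  (the loading dock: 3G 2P; the warehouse floor: 2G 1P)
7. 1 guard and 1 prisoner → the warehouse floor.  (the loading dock: 2G 1P; the warehouse floor: 3G 2P)
8. 1 prisoner ← the loading dock.  (the loading dock: 2G 2P; the warehouse floor: 3G 1P)
9. 2 prisoners → the warehouse floor.  (the loading dock: 2G 0P; the warehouse floor: 3G 3P)
10. 1 prisoner ← the loading dock.  (the loading dock: 2G 1P; the warehouse floor: 3G 2P)
11. 1 guard and 1 prisoner → the warehouse floor.  (the loading dock: 1G 0P; the warehouse floor: 4G 3P)
12. 1 prisoner ← the loading dock.  (the loading dock: 1G 1P; the warehouse floor: 4G 2P)
13. 1 guard and 1 prisoner → the warehouse floor.  (the loading dock: 0G 0P; the warehouse floor: 5G 3P)

13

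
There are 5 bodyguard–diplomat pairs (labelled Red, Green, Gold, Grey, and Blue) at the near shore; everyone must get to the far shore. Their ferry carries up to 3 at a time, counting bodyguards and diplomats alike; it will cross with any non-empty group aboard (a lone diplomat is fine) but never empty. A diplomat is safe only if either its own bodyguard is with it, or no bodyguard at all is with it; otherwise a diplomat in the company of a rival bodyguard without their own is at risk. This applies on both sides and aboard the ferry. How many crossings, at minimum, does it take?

Counting alone: each trip to the far shore takes at most 3 across and each return brings at least 1 back, so after t trips out (and t−1 returns) at most 3t − (t−1) of the 10 are across; that first reaches 10 at t = 5, so at least 9 crossings are needed.
The safety rule pushes this higher. Following every safe sequence of crossings, the most of the 10 that can be at the far shore as the ferry arrives there on crossing 9 is 9 — never all 10.
So no plan with fewer than 11 crossings exists, and this one achieves 11:
1. bodyguard Red and diplomat Red cross → the far shore.
2. bodyguard Red crosses ← the near shore.
3. diplomat Gold, diplomat Green, and diplomat Grey cross → the far shore.
4. diplomat Red crosses ← the near shore.
5. bodyguard Gold, bodyguard Green, and bodyguard Grey cross → the far shore.
6. bodyguard Green and diplomat Green cross ← the near shore.
7. bodyguard Blue, bodyguard Green, and bodyguard Red cross → the far shore.
8. diplomat Gold crosses ← the near shore.
9. diplomat Green and diplomat Red cross → the far shore.
10. diplomat Red crosses ← the near shore.
11. diplomat Blue, diplomat Gold, and diplomat Red cross → the far shore.

11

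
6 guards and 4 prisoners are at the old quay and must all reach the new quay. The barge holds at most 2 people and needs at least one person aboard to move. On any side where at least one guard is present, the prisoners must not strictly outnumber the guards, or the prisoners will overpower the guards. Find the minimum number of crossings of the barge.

17

Counting alone: each trip to the new quay takes at most 2 across and each return brings at least 1 back, so after t trips out (and t−1 returns) at most 2t − (t−1) of the 10 are across; that first reaches 10 at t = 9, so at least 17 crossings are needed.
The plan below uses exactly 17 crossings, so it is optimal:
1. 2 prisoners → the new quay.  (the old quay: 6G 2P; the new quay: 0G 2P)
2. 1 prisoner ← the old quay.  (the old quay: 6G 3P; the new quay: 0G 1P)
3. 2 prisoners → the new quay.  (the old quay: 6G 1P; the new quay: 0G 3P)
4. 1 prisoner ← the old quay.  (the old quay: 6G 2P; the new quay: 0G 2P)
5. 2 guards → the new quay.  (the old quay: 4G 2P; the new quay: 2G 2P)
6. 1 prisoner ← the old quay.  (the old quay: 4G 3P; the new quay: 2G 1P)
7. 1 guard and 1 prisoner → the new quay.  (the old quay: 3G 2P; the new quay: 3G 2P)
8. 1 prisoner ← the old quay.  (the old quay: 3G 3P; the new quay: 3G 1P)
9. 2 prisoners → the new quay.  (the old quay: 3G 1P; the new quay: 3G 3P)
10. 1 prisoner ← the old quay.  (the old quay: 3G 2P; the new quay: 3G 2P)
11. 1 guard and 1 prisoner → the new quay.  (the old quay: 2G 1P; the new quay: 4G 3P)
12. 1 prisoner ← the old quay.  (the old quay: 2G 2P; the new quay: 4G 2P)
13. 2 prisoners → the new quay.  (the old quay: 2G 0P; the new quay: 4G 4P)
14. 1 prisoner ← the old quay.  (the old quay: 2G 1P; the new quay: 4G 3P)
15. 1 guard and 1 prisoner → the new quay.  (the old quay: 1G 0P; the new quay: 5G 4P)
16. 1 prisoner ← the old quay.  (the old quay: 1G 1P; the new quay: 5G 3P)
17. 1 guard and 1 prisoner → the new quay.  (the old quay: 0G 0P; the new quay: 6G 4P)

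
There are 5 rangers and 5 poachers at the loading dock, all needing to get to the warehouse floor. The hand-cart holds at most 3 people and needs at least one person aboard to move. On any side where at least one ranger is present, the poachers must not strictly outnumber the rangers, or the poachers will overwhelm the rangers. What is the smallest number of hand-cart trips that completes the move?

Counting alone: each trip to the warehouse floor takes at most 3 across and each return brings at least 1 back, so after t trips out (and t−1 returns) at most 3t − (t−1) of the 10 are across; that first reaches 10 at t = 5, so at least 9 crossings are needed.
The safety rule pushes this higher. Following every safe sequence of crossings, the most of the 10 that can be at the warehouse floor as the hand-cart arrives there on crossing 9 is 9 — never all 10.
So no plan with fewer than 11 crossings exists, and this one achieves 11:
1. 2 poachers → the warehouse floor.  (the loading dock: 5R 3P; the warehouse floor: 0R 2P)
2. 1 poacher ← the loading dock.  (the loading dock: 5R 4P; the warehouse floor: 0R 1P)
3. 3 poachers → the warehouse floor.  (the loading dock: 5R 1P; the warehouse floor: 0R 4P)
4. 1 poacher ← the loading dock.  (the loading dock: 5R 2P; the warehouse floor: 0R 3P)
5. 3 rangers → the warehouse floor.  (the loading dock: 2R 2P; the warehouse floor: 3R 3P)
6. 1 ranger and 1 poacher ← the loading dock.  (the loading dock: 3R 3P; the warehouse floor: 2R 2P)
7. 3 rangers → the warehouse floor.  (the loading dock: 0R 3P; the warehouse floor: 5R 2P)
8. 1 poacher ← the loading dock.  (the loading dock: 0R 4P; the warehouse floor: 5R 1P)
9. 2 poachers → the warehouse floor.  (the loading dock: 0R 2P; the warehouse floor: 5R 3P)
10. 1 poacher ← the loading dock.  (the loading dock: 0R 3P; the warehouse floor: 5R 2P)
11. 3 poachers → the warehouse floor.  (the loading dock: 0R 0P; the warehouse floor: 5R 5P)

11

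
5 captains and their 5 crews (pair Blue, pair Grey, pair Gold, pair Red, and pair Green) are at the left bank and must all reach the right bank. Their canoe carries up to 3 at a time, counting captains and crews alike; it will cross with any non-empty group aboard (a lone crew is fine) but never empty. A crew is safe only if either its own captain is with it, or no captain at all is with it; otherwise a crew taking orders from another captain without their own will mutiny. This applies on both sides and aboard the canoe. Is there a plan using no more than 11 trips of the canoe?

Yes — this plan uses 11 crossings (≤ 11):
1. captain Blue and crew Blue cross → the right bank.
2. captain Blue crosses ← the left bank.
3. crew Gold, crew Grey, and crew Red cross → the right bank.
4. crew Blue crosses ← the left bank.
5. captain Gold, captain Grey, and captain Red cross → the right bank.
6. captain Grey and crew Grey cross ← the left bank.
7. captain Blue, captain Green, and captain Grey cross → the right bank.
8. crew Gold crosses ← the left bank.
9. crew Blue and crew Grey cross → the right bank.
10. crew Blue crosses ← the left bank.
11. crew Blue, crew Gold, and crew Green cross → the right bank.

Yes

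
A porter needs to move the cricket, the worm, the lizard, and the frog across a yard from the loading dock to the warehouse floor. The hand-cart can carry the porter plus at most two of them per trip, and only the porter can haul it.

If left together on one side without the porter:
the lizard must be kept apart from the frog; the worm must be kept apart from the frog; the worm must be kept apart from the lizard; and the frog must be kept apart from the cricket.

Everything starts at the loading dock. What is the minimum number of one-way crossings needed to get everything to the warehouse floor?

Counting alone: the porter can take at most 2 across per trip to the warehouse floor, so moving all 4 needs at least 2 loaded trips out, with a return between consecutive ones — at least 3 crossings.
The safety rule pushes this higher. Following every safe sequence of crossings, the most of the 4 that can be at the warehouse floor as the hand-cart arrives there on crossing 3 is 3 — never all 4.
So no plan with fewer than 5 crossings exists, and this one achieves 5:
1. Porter goes to the warehouse floor with the frog and the worm.
2. Porter goes back to the loading dock with the worm.
3. Porter goes to the warehouse floor with the cricket and the worm.
4. Porter goes back to the loading dock with the frog.
5. Porter goes to the warehouse floor with the frog and the lizard.

5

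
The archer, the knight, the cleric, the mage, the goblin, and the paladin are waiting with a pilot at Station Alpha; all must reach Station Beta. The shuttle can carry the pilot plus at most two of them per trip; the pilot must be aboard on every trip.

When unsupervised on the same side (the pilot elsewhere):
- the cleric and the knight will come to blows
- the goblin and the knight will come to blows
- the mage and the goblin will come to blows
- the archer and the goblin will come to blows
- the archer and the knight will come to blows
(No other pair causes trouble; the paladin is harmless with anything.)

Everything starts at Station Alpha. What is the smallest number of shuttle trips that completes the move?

9

Counting alone: the pilot can take at most 2 across per trip to Station Beta, so moving all 6 needs at least 3 loaded trips out, with a return between consecutive ones — at least 5 crossings.
The safety rule pushes this higher. Following every safe sequence of crossings, the most of the 6 that can be at Station Beta as the shuttle arrives there on crossings 5, 7 is 4, 5 respectively — never all 6.
So no plan with fewer than 9 crossings exists, and this one achieves 9:
1. Pilot goes to Station Beta with the goblin and the knight.  [Station Alpha: the archer, the cleric, the mage, the paladin | Station Beta: the goblin, the knight]
2. Pilot goes back to Station Alpha with the knight.  [Station Alpha: the archer, the cleric, the knight, the mage, the paladin | Station Beta: the goblin]
3. Pilot goes to Station Beta with the archer and the cleric.  [Station Alpha: the knight, the mage, the paladin | Station Beta: the archer, the cleric, the goblin]
4. Pilot goes back to Station Alpha with the archer.  [Station Alpha: the archer, the knight, the mage, the paladin | Station Beta: the cleric, the goblin]
5. Pilot goes to Station Beta with the archer and the mage.  [Station Alpha: the knight, the paladin | Station Beta: the archer, the cleric, the goblin, the mage]
6. Pilot goes back to Station Alpha with the goblin.  [Station Alpha: the goblin, the knight, the paladin | Station Beta: the archer, the cleric, the mage]
7. Pilot goes to Station Beta with the knight and the paladin.  [Station Alpha: the goblin | Station Beta: the archer, the cleric, the knight, the mage, the paladin]
8. Pilot goes back to Station Alpha with the knight.  [Station Alpha: the goblin, the knight | Station Beta: the archer, the cleric, the mage, the paladin]
9. Pilot goes to Station Beta with the goblin and the knight.  [Station Alpha: — | Station Beta: the archer, the cleric, the goblin, the knight, the mage, the paladin]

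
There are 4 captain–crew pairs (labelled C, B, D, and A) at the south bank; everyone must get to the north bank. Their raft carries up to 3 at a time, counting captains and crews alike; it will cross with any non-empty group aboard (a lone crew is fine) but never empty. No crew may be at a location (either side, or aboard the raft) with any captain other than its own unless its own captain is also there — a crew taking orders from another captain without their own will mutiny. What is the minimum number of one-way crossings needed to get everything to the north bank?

9

Counting alone: each trip to the north bank takes at most 3 across and each return brings at least 1 back, so after t trips out (and t−1 returns) at most 3t − (t−1) of the 8 are across; that first reaches 8 at t = 4, so at least 7 crossings are needed.
The safety rule pushes this higher. Following every safe sequence of crossings, the most of the 8 that can be at the north bank as the raft arrives there on crossing 7 is 7 — never all 8.
So no plan with fewer than 9 crossings exists, and this one achieves 9:
1. captain C and crew C cross → the north bank.
2. captain C crosses ← the south bank.
3. captain B, captain C, and crew B cross → the north bank.
4. captain C and crew C cross ← the south bank.
5. captain A, captain C, and captain D cross → the north bank.
6. crew B crosses ← the south bank.
7. crew B and crew C cross → the north bank.
8. crew C crosses ← the south bank.
9. crew A, crew C, and crew D cross → the north bank.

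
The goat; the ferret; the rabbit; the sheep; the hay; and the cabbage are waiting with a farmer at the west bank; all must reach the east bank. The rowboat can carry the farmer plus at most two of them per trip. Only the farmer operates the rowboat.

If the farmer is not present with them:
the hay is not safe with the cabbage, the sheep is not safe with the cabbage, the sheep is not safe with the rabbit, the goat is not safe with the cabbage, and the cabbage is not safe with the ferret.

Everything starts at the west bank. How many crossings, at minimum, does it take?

Counting alone: the farmer can take at most 2 across per trip to the east bank, so moving all 6 needs at least 3 loaded trips out, with a return between consecutive ones — at least 5 crossings.
The safety rule pushes this higher. Following every safe sequence of crossings, the most of the 6 that can be at the east bank as the rowboat arrives there on crossing 5 is 5 — never all 6.
So no plan with fewer than 7 crossings exists, and this one achieves 7:
1. Farmer goes to the east bank with the cabbage and the rabbit.  [the west bank: the ferret, the goat, the hay, the sheep | the east bank: the cabbage, the rabbit]
2. Farmer goes back to the west bank alone.  [the west bank: the ferret, the goat, the hay, the sheep | the east bank: the cabbage, the rabbit]
3. Farmer goes to the east bank with the ferret and the goat.  [the west bank: the hay, the sheep | the east bank: the cabbage, the ferret, the goat, the rabbit]
4. Farmer goes back to the west bank with the cabbage.  [the west bank: the cabbage, the hay, the sheep | the east bank: the ferret, the goat, the rabbit]
5. Farmer goes to the east bank with the hay and the sheep.  [the west bank: the cabbage | the east bank: the ferret, the goat, the hay, the rabbit, the sheep]
6. Farmer goes back to the west bank with the rabbit.  [the west bank: the cabbage, the rabbit | the east bank: the ferret, the goat, the hay, the sheep]
7. Farmer goes to the east bank with the cabbage and the rabbit.  [the west bank: — | the east bank: the cabbage, the ferret, the goat, the hay, the rabbit, the sheep]

7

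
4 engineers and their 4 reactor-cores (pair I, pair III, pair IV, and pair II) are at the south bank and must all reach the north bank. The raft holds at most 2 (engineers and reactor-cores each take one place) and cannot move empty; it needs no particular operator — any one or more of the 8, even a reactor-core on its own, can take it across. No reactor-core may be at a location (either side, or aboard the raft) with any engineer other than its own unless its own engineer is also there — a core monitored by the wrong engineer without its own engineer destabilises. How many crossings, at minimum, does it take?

Following every safe sequence of crossings from the start, the most of the 8 that can be at the north bank as the raft arrives there on crossings 1, 3, 5 is 2, 3, 4 respectively; the best ever achieved is 4 of 8.
From crossing 7 on, no configuration arises that was not already reachable earlier: only 44 distinct safe configurations (who is on which side, and where the raft is) can ever be reached, none of them has everyone across, and every continuation just revisits them. So no valid plan exists.

impossible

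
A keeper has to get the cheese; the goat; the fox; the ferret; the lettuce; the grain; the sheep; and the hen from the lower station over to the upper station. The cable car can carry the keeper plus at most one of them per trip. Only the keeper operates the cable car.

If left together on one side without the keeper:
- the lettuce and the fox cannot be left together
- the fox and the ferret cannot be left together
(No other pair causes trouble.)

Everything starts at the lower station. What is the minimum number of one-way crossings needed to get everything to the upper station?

Counting alone: the keeper can take at most 1 across per trip to the upper station, so moving all 8 needs at least 8 loaded trips out, with a return between consecutive ones — at least 15 crossings.
The safety rule pushes this higher. Following every safe sequence of crossings, the most of the 8 that can be at the upper station as the cable car arrives there on crossing 15 is 7 — never all 8.
So no plan with fewer than 17 crossings exists, and this one achieves 17:
1. Keeper goes to the upper station with the fox.  [the lower station: the cheese, the ferret, the goat, the grain, the hen, the lettuce, the sheep | the upper station: the fox]
2. Keeper goes back to the lower station alone.  [the lower station: the cheese, the ferret, the goat, the grain, the hen, the lettuce, the sheep | the upper station: the fox]
3. Keeper goes to the upper station with the cheese.  [the lower station: the ferret, the goat, the grain, the hen, the lettuce, the sheep | the upper station: the cheese, the fox]
4. Keeper goes back to the lower station alone.  [the lower station: the ferret, the goat, the grain, the hen, the lettuce, the sheep | the upper station: the cheese, the fox]
5. Keeper goes to the upper station with the goat.  [the lower station: the ferret, the grain, the hen, the lettuce, the sheep | the upper station: the cheese, the fox, the goat]
6. Keeper goes back to the lower station alone.  [the lower station: the ferret, the grain, the hen, the lettuce, the sheep | the upper station: the cheese, the fox, the goat]
7. Keeper goes to the upper station with the ferret.  [the lower station: the grain, the hen, the lettuce, the sheep | the upper station: the cheese, the ferret, the fox, the goat]
8. Keeper goes back to the lower station with the fox.  [the lower station: the fox, the grain, the hen, the lettuce, the sheep | the upper station: the cheese, the ferret, the goat]
9. Keeper goes to the upper station with the lettuce.  [the lower station: the fox, the grain, the hen, the sheep | the upper station: the cheese, the ferret, the goat, the lettuce]
10. Keeper goes back to the lower station alone.  [the lower station: the fox, the grain, the hen, the sheep | the upper station: the cheese, the ferret, the goat, the lettuce]
11. Keeper goes to the upper station with the grain.  [the lower station: the fox, the hen, the sheep | the upper station: the cheese, the ferret, the goat, the grain, the lettuce]
12. Keeper goes back to the lower station alone.  [the lower station: the fox, the hen, the sheep | the upper station: the cheese, the ferret, the goat, the grain, the lettuce]
13. Keeper goes to the upper station with the sheep.  [the lower station: the fox, the hen | the upper station: the cheese, the ferret, the goat, the grain, the lettuce, the sheep]
14. Keeper goes back to the lower station alone.  [the lower station: the fox, the hen | the upper station: the cheese, the ferret, the goat, the grain, the lettuce, the sheep]
15. Keeper goes to the upper station with the hen.  [the lower station: the fox | the upper station: the cheese, the ferret, the goat, the grain, the hen, the lettuce, the sheep]
16. Keeper goes back to the lower station alone.  [the lower station: the fox | the upper station: the cheese, the ferret, the goat, the grain, the hen, the lettuce, the sheep]
17. Keeper goes to the upper station with the fox.  [the lower station: — | the upper station: the cheese, the ferret, the fox, the goat, the grain, the hen, the lettuce, the sheep]

17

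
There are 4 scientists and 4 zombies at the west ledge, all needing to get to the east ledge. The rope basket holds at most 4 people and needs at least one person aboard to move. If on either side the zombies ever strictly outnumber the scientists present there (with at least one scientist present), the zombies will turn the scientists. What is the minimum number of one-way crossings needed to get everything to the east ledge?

Counting alone: each trip to the east ledge takes at most 4 across and each return brings at least 1 back, so after t trips out (and t−1 returns) at most 4t − (t−1) of the 8 are across; that first reaches 8 at t = 3, so at least 5 crossings are needed.
The plan below uses exactly 5 crossings, so it is optimal:
1. 2 zombies → the east ledge.  (the west ledge: 4S 2Z; the east ledge: 0S 2Z)
2. 1 zombie ← the west ledge.  (the west ledge: 4S 3Z; the east ledge: 0S 1Z)
3. 4 scientists → the east ledge.  (the west ledge: 0S 3Z; the east ledge: 4S 1Z)
4. 1 zombie ← the west ledge.  (the west ledge: 0S 4Z; the east ledge: 4S 0Z)
5. 4 zombies → the east ledge.  (the west ledge: 0S 0Z; the east ledge: 4S 4Z)

5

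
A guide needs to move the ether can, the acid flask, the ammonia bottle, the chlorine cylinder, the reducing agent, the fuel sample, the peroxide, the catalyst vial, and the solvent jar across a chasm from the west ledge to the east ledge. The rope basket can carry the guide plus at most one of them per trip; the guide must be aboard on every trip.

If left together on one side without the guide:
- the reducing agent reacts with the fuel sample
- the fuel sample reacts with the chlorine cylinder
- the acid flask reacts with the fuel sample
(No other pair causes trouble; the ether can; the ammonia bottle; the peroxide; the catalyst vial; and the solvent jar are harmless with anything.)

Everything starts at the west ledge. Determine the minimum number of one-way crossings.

Following every safe sequence of crossings from the start, the most of the 9 that can be at the east ledge as the rope basket arrives there on crossings 1, 3, 5, 7, 9, 11, 13 is 1, 2, 3, 4, 5, 6, 7 respectively; the best ever achieved is 7 of 9.
From crossing 15 on, no configuration arises that was not already reachable earlier: only 288 distinct safe configurations (who is on which side, and where the rope basket is) can ever be reached, none of them has everyone across, and every continuation just revisits them. So no valid plan exists.

impossible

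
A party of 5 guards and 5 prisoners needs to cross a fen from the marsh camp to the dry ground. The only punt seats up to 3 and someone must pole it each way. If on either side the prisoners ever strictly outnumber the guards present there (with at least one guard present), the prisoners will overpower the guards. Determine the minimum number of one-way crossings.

Counting alone: each trip to the dry ground takes at most 3 across and each return brings at least 1 back, so after t trips out (and t−1 returns) at most 3t − (t−1) of the 10 are across; that first reaches 10 at t = 5, so at least 9 crossings are needed.
The safety rule pushes this higher. Following every safe sequence of crossings, the most of the 10 that can be at the dry ground as the punt arrives there on crossing 9 is 9 — never all 10.
So no plan with fewer than 11 crossings exists, and this one achieves 11:
1. 2 prisoners → the dry ground.  (the marsh camp: 5G 3P; the dry ground: 0G 2P)
2. 1 prisoner ← the marsh camp.  (the marsh camp: 5G 4P; the dry ground: 0G 1P)
3. 3 prisoners → the dry ground.  (the marsh camp: 5G 1P; the dry ground: 0G 4P)
4. 1 prisoner ← the marsh camp.  (the marsh camp: 5G 2P; the dry ground: 0G 3P)
5. 3 guards → the dry ground.  (the marsh camp: 2G 2P; the dry ground: 3G 3P)
6. 1 guard and 1 prisoner ← the marsh camp.  (the marsh camp: 3G 3P; the dry ground: 2G 2P)
7. 3 guards → the dry ground.  (the marsh camp: 0G 3P; the dry ground: 5G 2P)
8. 1 prisoner ← the marsh camp.  (the marsh camp: 0G 4P; the dry ground: 5G 1P)
9. 2 prisoners → the dry ground.  (the marsh camp: 0G 2P; the dry ground: 5G 3P)
10. 1 prisoner ← the marsh camp.  (the marsh camp: 0G 3P; the dry ground: 5G 2P)
11. 3 prisoners → the dry ground.  (the marsh camp: 0G 0P; the dry ground: 5G 5P)

11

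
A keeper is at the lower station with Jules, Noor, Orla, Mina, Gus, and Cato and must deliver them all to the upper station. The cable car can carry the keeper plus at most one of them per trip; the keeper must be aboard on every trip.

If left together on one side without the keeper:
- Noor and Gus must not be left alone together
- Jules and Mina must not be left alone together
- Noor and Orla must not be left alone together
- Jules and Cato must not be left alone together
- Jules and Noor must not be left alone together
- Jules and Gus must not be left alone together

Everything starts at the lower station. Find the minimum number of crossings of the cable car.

Whatever the first load, the items left behind include a forbidden pair without the keeper. No opening move is safe, so no plan exists.

impossible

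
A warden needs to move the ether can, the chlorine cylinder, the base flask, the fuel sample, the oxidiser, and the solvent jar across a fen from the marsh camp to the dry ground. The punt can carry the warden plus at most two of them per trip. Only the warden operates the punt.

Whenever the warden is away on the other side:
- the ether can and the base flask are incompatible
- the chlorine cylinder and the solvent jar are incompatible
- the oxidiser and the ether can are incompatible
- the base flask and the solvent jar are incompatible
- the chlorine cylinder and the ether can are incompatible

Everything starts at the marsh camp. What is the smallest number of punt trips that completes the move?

7

Counting alone: the warden can take at most 2 across per trip to the dry ground, so moving all 6 needs at least 3 loaded trips out, with a return between consecutive ones — at least 5 crossings.
The safety rule pushes this higher. Following every safe sequence of crossings, the most of the 6 that can be at the dry ground as the punt arrives there on crossing 5 is 5 — never all 6.
So no plan with fewer than 7 crossings exists, and this one achieves 7:
1. Warden goes to the dry ground with the ether can and the solvent jar.  [the marsh camp: the base flask, the chlorine cylinder, the fuel sample, the oxidiser | the dry ground: the ether can, the solvent jar]
2. Warden goes back to the marsh camp alone.  [the marsh camp: the base flask, the chlorine cylinder, the fuel sample, the oxidiser | the dry ground: the ether can, the solvent jar]
3. Warden goes to the dry ground with the base flask and the chlorine cylinder.  [the marsh camp: the fuel sample, the oxidiser | the dry ground: the base flask, the chlorine cylinder, the ether can, the solvent jar]
4. Warden goes back to the marsh camp with the ether can and the solvent jar.  [the marsh camp: the ether can, the fuel sample, the oxidiser, the solvent jar | the dry ground: the base flask, the chlorine cylinder]
5. Warden goes to the dry ground with the fuel sample and the oxidiser.  [the marsh camp: the ether can, the solvent jar | the dry ground: the base flask, the chlorine cylinder, the fuel sample, the oxidiser]
6. Warden goes back to the marsh camp alone.  [the marsh camp: the ether can, the solvent jar | the dry ground: the base flask, the chlorine cylinder, the fuel sample, the oxidiser]
7. Warden goes to the dry ground with the ether can and the solvent jar.  [the marsh camp: — | the dry ground: the base flask, the chlorine cylinder, the ether can, the fuel sample, the oxidiser, the solvent jar]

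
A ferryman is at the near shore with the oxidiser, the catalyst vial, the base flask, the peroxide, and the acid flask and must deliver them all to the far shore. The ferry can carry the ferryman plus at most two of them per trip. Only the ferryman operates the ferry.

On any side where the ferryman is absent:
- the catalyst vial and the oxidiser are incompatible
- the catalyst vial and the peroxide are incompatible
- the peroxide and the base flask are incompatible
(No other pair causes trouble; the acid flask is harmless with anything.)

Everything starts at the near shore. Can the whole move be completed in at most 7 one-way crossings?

Yes

Yes — this plan uses 5 crossings (≤ 7):
1. Ferryman goes to the far shore with the oxidiser and the peroxide.
2. Ferryman goes back to the near shore alone.
3. Ferryman goes to the far shore with the acid flask.
4. Ferryman goes back to the near shore alone.
5. Ferryman goes to the far shore with the base flask and the catalyst vial.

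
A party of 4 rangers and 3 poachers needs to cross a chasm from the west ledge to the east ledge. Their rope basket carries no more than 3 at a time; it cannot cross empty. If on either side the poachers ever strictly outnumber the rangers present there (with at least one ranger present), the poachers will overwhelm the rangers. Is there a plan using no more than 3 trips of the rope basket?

No

Counting alone: each trip to the east ledge takes at most 3 across and each return brings at least 1 back, so after t trips out (and t−1 returns) at most 3t − (t−1) of the 7 are across; that first reaches 7 at t = 3, so at least 5 crossings are needed.
Since 3 < 5, 3 crossings cannot be enough. (The shortest complete plan in fact takes 5:)
1. 3 poachers → the east ledge.  (the west ledge: 4R 0P; the east ledge: 0R 3P)
2. 1 poacher ← the west ledge.  (the west ledge: 4R 1P; the east ledge: 0R 2P)
3. 3 rangers → the east ledge.  (the west ledge: 1R 1P; the east ledge: 3R 2P)
4. 1 ranger ← the west ledge.  (the west ledge: 2R 1P; the east ledge: 2R 2P)
5. 2 rangers and 1 poacher → the east ledge.  (the west ledge: 0R 0P; the east ledge: 4R 3P)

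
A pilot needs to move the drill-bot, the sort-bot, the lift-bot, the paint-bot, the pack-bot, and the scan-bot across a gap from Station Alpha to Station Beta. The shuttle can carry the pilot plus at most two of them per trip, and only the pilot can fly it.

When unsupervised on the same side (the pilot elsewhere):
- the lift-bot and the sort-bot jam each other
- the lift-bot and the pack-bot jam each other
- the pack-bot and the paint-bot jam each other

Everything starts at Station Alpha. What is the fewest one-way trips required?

Counting alone: the pilot can take at most 2 across per trip to Station Beta, so moving all 6 needs at least 3 loaded trips out, with a return between consecutive ones — at least 5 crossings.
The plan below uses exactly 5 crossings, so it is optimal:
1. Pilot goes to Station Beta with the pack-bot and the sort-bot.
2. Pilot goes back to Station Alpha alone.
3. Pilot goes to Station Beta with the drill-bot and the scan-bot.
4. Pilot goes back to Station Alpha alone.
5. Pilot goes to Station Beta with the lift-bot and the paint-bot.

5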